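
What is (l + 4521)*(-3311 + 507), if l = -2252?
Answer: -6362276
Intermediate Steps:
(l + 4521)*(-3311 + 507) = (-2252 + 4521)*(-3311 + 507) = 2269*(-2804) = -6362276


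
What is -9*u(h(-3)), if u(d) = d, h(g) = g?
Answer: 27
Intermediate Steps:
-9*u(h(-3)) = -9*(-3) = 27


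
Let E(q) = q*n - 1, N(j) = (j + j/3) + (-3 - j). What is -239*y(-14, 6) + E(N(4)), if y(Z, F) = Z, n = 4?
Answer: 10015/3 ≈ 3338.3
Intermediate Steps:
N(j) = -3 + j/3 (N(j) = (j + j*(⅓)) + (-3 - j) = (j + j/3) + (-3 - j) = 4*j/3 + (-3 - j) = -3 + j/3)
E(q) = -1 + 4*q (E(q) = q*4 - 1 = 4*q - 1 = -1 + 4*q)
-239*y(-14, 6) + E(N(4)) = -239*(-14) + (-1 + 4*(-3 + (⅓)*4)) = 3346 + (-1 + 4*(-3 + 4/3)) = 3346 + (-1 + 4*(-5/3)) = 3346 + (-1 - 20/3) = 3346 - 23/3 = 10015/3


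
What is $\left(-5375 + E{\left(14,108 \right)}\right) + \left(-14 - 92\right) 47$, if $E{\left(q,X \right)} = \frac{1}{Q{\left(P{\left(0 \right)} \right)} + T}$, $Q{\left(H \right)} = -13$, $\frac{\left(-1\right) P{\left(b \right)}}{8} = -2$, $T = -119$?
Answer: $- \frac{1367125}{132} \approx -10357.0$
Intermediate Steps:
$P{\left(b \right)} = 16$ ($P{\left(b \right)} = \left(-8\right) \left(-2\right) = 16$)
$E{\left(q,X \right)} = - \frac{1}{132}$ ($E{\left(q,X \right)} = \frac{1}{-13 - 119} = \frac{1}{-132} = - \frac{1}{132}$)
$\left(-5375 + E{\left(14,108 \right)}\right) + \left(-14 - 92\right) 47 = \left(-5375 - \frac{1}{132}\right) + \left(-14 - 92\right) 47 = - \frac{709501}{132} - 4982 = - \frac{1367125}{132}$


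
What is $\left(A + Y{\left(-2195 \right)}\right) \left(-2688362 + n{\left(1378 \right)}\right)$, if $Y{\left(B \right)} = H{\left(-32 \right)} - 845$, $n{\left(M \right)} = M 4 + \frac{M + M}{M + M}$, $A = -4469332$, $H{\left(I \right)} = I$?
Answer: $11992895745441$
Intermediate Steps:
$n{\left(M \right)} = 1 + 4 M$ ($n{\left(M \right)} = 4 M + \frac{2 M}{2 M} = 4 M + 2 M \frac{1}{2 M} = 4 M + 1 = 1 + 4 M$)
$Y{\left(B \right)} = -877$ ($Y{\left(B \right)} = -32 - 845 = -877$)
$\left(A + Y{\left(-2195 \right)}\right) \left(-2688362 + n{\left(1378 \right)}\right) = \left(-4469332 - 877\right) \left(-2688362 + \left(1 + 4 \cdot 1378\right)\right) = - 4470209 \left(-2688362 + \left(1 + 5512\right)\right) = - 4470209 \left(-2688362 + 5513\right) = \left(-4470209\right) \left(-2682849\right) = 11992895745441$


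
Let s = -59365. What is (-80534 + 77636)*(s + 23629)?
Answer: 103562928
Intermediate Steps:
(-80534 + 77636)*(s + 23629) = (-80534 + 77636)*(-59365 + 23629) = -2898*(-35736) = 103562928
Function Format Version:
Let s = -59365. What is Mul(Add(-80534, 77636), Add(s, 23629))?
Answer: 103562928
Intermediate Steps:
Mul(Add(-80534, 77636), Add(s, 23629)) = Mul(Add(-80534, 77636), Add(-59365, 23629)) = Mul(-2898, -35736) = 103562928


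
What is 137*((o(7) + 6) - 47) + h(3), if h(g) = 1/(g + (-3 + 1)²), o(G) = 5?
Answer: -34523/7 ≈ -4931.9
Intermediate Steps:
h(g) = 1/(4 + g) (h(g) = 1/(g + (-2)²) = 1/(g + 4) = 1/(4 + g))
137*((o(7) + 6) - 47) + h(3) = 137*((5 + 6) - 47) + 1/(4 + 3) = 137*(11 - 47) + 1/7 = 137*(-36) + ⅐ = -4932 + ⅐ = -34523/7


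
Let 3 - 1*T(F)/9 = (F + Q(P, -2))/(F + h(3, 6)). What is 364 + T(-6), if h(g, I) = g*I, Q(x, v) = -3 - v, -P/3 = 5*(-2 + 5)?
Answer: 1585/4 ≈ 396.25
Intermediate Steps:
P = -45 (P = -15*(-2 + 5) = -15*3 = -3*15 = -45)
h(g, I) = I*g
T(F) = 27 - 9*(-1 + F)/(18 + F) (T(F) = 27 - 9*(F + (-3 - 1*(-2)))/(F + 6*3) = 27 - 9*(F + (-3 + 2))/(F + 18) = 27 - 9*(F - 1)/(18 + F) = 27 - 9*(-1 + F)/(18 + F))
364 + T(-6) = 364 + 9*(55 + 2*(-6))/(18 - 6) = 364 + 9*(55 - 12)/12 = 364 + 9*(1/12)*43 = 364 + 129/4 = 1585/4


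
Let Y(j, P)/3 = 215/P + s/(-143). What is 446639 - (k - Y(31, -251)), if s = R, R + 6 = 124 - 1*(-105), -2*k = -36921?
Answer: 30736701493/71786 ≈ 4.2817e+5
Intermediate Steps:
k = 36921/2 (k = -½*(-36921) = 36921/2 ≈ 18461.)
R = 223 (R = -6 + (124 - 1*(-105)) = -6 + (124 + 105) = -6 + 229 = 223)
s = 223
Y(j, P) = -669/143 + 645/P (Y(j, P) = 3*(215/P + 223/(-143)) = 3*(215/P + 223*(-1/143)) = 3*(215/P - 223/143) = 3*(-223/143 + 215/P) = -669/143 + 645/P)
446639 - (k - Y(31, -251)) = 446639 - (36921/2 - (-669/143 + 645/(-251))) = 446639 - (36921/2 - (-669/143 + 645*(-1/251))) = 446639 - (36921/2 - (-669/143 - 645/251)) = 446639 - (36921/2 - 1*(-260154/35893)) = 446639 - (36921/2 + 260154/35893) = 446639 - 1*1325725761/71786 = 446639 - 1325725761/71786 = 30736701493/71786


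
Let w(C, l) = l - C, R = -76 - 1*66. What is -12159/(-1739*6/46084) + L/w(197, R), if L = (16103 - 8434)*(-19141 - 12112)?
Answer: 448461175537/589521 ≈ 7.6072e+5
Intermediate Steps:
L = -239679257 (L = 7669*(-31253) = -239679257)
R = -142 (R = -76 - 66 = -142)
-12159/(-1739*6/46084) + L/w(197, R) = -12159/(-1739*6/46084) - 239679257/(-142 - 1*197) = -12159/((-10434*1/46084)) - 239679257/(-142 - 197) = -12159/(-5217/23042) - 239679257/(-339) = -12159*(-23042/5217) - 239679257*(-1/339) = 93389226/1739 + 239679257/339 = 448461175537/589521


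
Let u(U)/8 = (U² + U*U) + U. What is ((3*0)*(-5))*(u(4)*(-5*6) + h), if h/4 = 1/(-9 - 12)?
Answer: 0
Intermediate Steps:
u(U) = 8*U + 16*U² (u(U) = 8*((U² + U*U) + U) = 8*((U² + U²) + U) = 8*(2*U² + U) = 8*(U + 2*U²) = 8*U + 16*U²)
h = -4/21 (h = 4/(-9 - 12) = 4/(-21) = 4*(-1/21) = -4/21 ≈ -0.19048)
((3*0)*(-5))*(u(4)*(-5*6) + h) = ((3*0)*(-5))*((8*4*(1 + 2*4))*(-5*6) - 4/21) = (0*(-5))*((8*4*(1 + 8))*(-30) - 4/21) = 0*((8*4*9)*(-30) - 4/21) = 0*(288*(-30) - 4/21) = 0*(-8640 - 4/21) = 0*(-181444/21) = 0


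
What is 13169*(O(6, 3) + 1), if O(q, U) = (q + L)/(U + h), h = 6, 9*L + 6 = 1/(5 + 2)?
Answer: 11904776/567 ≈ 20996.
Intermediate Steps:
L = -41/63 (L = -2/3 + 1/(9*(5 + 2)) = -2/3 + (1/9)/7 = -2/3 + (1/9)*(1/7) = -2/3 + 1/63 = -41/63 ≈ -0.65079)
O(q, U) = (-41/63 + q)/(6 + U) (O(q, U) = (q - 41/63)/(U + 6) = (-41/63 + q)/(6 + U))
13169*(O(6, 3) + 1) = 13169*((-41/63 + 6)/(6 + 3) + 1) = 13169*((337/63)/9 + 1) = 13169*((1/9)*(337/63) + 1) = 13169*(337/567 + 1) = 13169*(904/567) = 11904776/567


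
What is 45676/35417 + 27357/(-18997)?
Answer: -9199627/61165159 ≈ -0.15041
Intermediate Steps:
45676/35417 + 27357/(-18997) = 45676*(1/35417) + 27357*(-1/18997) = 45676/35417 - 2487/1727 = -9199627/61165159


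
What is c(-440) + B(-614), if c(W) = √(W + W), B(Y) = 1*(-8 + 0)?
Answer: -8 + 4*I*√55 ≈ -8.0 + 29.665*I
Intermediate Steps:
B(Y) = -8 (B(Y) = 1*(-8) = -8)
c(W) = √2*√W (c(W) = √(2*W) = √2*√W)
c(-440) + B(-614) = √2*√(-440) - 8 = √2*(2*I*√110) - 8 = 4*I*√55 - 8 = -8 + 4*I*√55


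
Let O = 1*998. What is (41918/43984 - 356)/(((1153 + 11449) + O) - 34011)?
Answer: 7808193/448878712 ≈ 0.017395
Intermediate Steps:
O = 998
(41918/43984 - 356)/(((1153 + 11449) + O) - 34011) = (41918/43984 - 356)/(((1153 + 11449) + 998) - 34011) = (41918*(1/43984) - 356)/((12602 + 998) - 34011) = (20959/21992 - 356)/(13600 - 34011) = -7808193/21992/(-20411) = -7808193/21992*(-1/20411) = 7808193/448878712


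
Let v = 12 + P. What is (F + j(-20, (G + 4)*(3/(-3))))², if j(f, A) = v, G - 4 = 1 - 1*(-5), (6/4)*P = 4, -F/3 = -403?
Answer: 13476241/9 ≈ 1.4974e+6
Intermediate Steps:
F = 1209 (F = -3*(-403) = 1209)
P = 8/3 (P = (⅔)*4 = 8/3 ≈ 2.6667)
v = 44/3 (v = 12 + 8/3 = 44/3 ≈ 14.667)
G = 10 (G = 4 + (1 - 1*(-5)) = 4 + (1 + 5) = 4 + 6 = 10)
j(f, A) = 44/3
(F + j(-20, (G + 4)*(3/(-3))))² = (1209 + 44/3)² = (3671/3)² = 13476241/9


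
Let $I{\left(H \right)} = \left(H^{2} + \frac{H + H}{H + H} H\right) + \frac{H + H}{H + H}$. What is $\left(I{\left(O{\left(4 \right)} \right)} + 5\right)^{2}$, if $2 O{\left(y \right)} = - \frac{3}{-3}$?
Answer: $\frac{729}{16} \approx 45.563$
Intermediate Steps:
$O{\left(y \right)} = \frac{1}{2}$ ($O{\left(y \right)} = \frac{\left(-3\right) \frac{1}{-3}}{2} = \frac{\left(-3\right) \left(- \frac{1}{3}\right)}{2} = \frac{1}{2} \cdot 1 = \frac{1}{2}$)
$I{\left(H \right)} = 1 + H + H^{2}$ ($I{\left(H \right)} = \left(H^{2} + \frac{2 H}{2 H} H\right) + \frac{2 H}{2 H} = \left(H^{2} + 2 H \frac{1}{2 H} H\right) + 2 H \frac{1}{2 H} = \left(H^{2} + 1 H\right) + 1 = \left(H^{2} + H\right) + 1 = \left(H + H^{2}\right) + 1 = 1 + H + H^{2}$)
$\left(I{\left(O{\left(4 \right)} \right)} + 5\right)^{2} = \left(\left(1 + \frac{1}{2} + \left(\frac{1}{2}\right)^{2}\right) + 5\right)^{2} = \left(\left(1 + \frac{1}{2} + \frac{1}{4}\right) + 5\right)^{2} = \left(\frac{7}{4} + 5\right)^{2} = \left(\frac{27}{4}\right)^{2} = \frac{729}{16}$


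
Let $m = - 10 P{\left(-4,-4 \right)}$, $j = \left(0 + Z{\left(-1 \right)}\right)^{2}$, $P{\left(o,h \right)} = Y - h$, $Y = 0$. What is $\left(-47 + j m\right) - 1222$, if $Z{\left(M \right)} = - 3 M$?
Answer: $-1629$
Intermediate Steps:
$P{\left(o,h \right)} = - h$ ($P{\left(o,h \right)} = 0 - h = - h$)
$j = 9$ ($j = \left(0 - -3\right)^{2} = \left(0 + 3\right)^{2} = 3^{2} = 9$)
$m = -40$ ($m = - 10 \left(\left(-1\right) \left(-4\right)\right) = \left(-10\right) 4 = -40$)
$\left(-47 + j m\right) - 1222 = \left(-47 + 9 \left(-40\right)\right) - 1222 = \left(-47 - 360\right) - 1222 = -407 - 1222 = -1629$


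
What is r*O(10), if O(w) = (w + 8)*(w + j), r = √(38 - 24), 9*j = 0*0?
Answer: 180*√14 ≈ 673.50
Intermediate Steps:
j = 0 (j = (0*0)/9 = (⅑)*0 = 0)
r = √14 ≈ 3.7417
O(w) = w*(8 + w) (O(w) = (w + 8)*(w + 0) = (8 + w)*w = w*(8 + w))
r*O(10) = √14*(10*(8 + 10)) = √14*(10*18) = √14*180 = 180*√14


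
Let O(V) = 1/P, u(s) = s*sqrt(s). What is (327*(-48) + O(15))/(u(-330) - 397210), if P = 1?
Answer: 11334929/286930402 - 9417*I*sqrt(330)/286930402 ≈ 0.039504 - 0.0005962*I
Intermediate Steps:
u(s) = s**(3/2)
O(V) = 1 (O(V) = 1/1 = 1)
(327*(-48) + O(15))/(u(-330) - 397210) = (327*(-48) + 1)/((-330)**(3/2) - 397210) = (-15696 + 1)/(-330*I*sqrt(330) - 397210) = -15695/(-397210 - 330*I*sqrt(330))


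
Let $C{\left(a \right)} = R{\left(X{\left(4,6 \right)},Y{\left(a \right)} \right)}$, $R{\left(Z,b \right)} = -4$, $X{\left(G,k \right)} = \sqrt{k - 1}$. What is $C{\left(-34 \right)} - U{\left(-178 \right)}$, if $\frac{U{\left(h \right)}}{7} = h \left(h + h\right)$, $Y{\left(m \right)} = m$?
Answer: $-443580$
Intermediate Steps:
$X{\left(G,k \right)} = \sqrt{-1 + k}$
$C{\left(a \right)} = -4$
$U{\left(h \right)} = 14 h^{2}$ ($U{\left(h \right)} = 7 h \left(h + h\right) = 7 h 2 h = 7 \cdot 2 h^{2} = 14 h^{2}$)
$C{\left(-34 \right)} - U{\left(-178 \right)} = -4 - 14 \left(-178\right)^{2} = -4 - 14 \cdot 31684 = -4 - 443576 = -443580$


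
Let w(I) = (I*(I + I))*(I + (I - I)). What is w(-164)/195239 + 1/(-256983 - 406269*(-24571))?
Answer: -143768234639360857/3181764080749188 ≈ -45.185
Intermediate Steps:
w(I) = 2*I³ (w(I) = (I*(2*I))*(I + 0) = (2*I²)*I = 2*I³)
w(-164)/195239 + 1/(-256983 - 406269*(-24571)) = (2*(-164)³)/195239 + 1/(-256983 - 406269*(-24571)) = (2*(-4410944))*(1/195239) - 1/24571/(-663252) = -8821888*1/195239 - 1/663252*(-1/24571) = -8821888/195239 + 1/16296764892 = -143768234639360857/3181764080749188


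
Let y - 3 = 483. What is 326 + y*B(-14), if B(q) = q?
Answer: -6478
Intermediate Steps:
y = 486 (y = 3 + 483 = 486)
326 + y*B(-14) = 326 + 486*(-14) = 326 - 6804 = -6478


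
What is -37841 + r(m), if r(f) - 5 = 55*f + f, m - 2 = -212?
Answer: -49596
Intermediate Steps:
m = -210 (m = 2 - 212 = -210)
r(f) = 5 + 56*f (r(f) = 5 + (55*f + f) = 5 + 56*f)
-37841 + r(m) = -37841 + (5 + 56*(-210)) = -37841 + (5 - 11760) = -37841 - 11755 = -49596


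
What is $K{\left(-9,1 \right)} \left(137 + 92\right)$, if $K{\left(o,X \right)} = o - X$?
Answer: $-2290$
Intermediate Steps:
$K{\left(-9,1 \right)} \left(137 + 92\right) = \left(-9 - 1\right) \left(137 + 92\right) = \left(-9 - 1\right) 229 = \left(-10\right) 229 = -2290$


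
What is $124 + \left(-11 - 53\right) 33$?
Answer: $-1988$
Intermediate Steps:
$124 + \left(-11 - 53\right) 33 = 124 - 2112 = -1988$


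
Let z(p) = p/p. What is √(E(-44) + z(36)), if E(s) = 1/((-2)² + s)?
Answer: √390/20 ≈ 0.98742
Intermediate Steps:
z(p) = 1
E(s) = 1/(4 + s)
√(E(-44) + z(36)) = √(1/(4 - 44) + 1) = √(1/(-40) + 1) = √(-1/40 + 1) = √(39/40) = √390/20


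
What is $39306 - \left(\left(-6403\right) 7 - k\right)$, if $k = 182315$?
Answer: $266442$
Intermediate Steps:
$39306 - \left(\left(-6403\right) 7 - k\right) = 39306 - \left(\left(-6403\right) 7 - 182315\right) = 39306 - \left(-44821 - 182315\right) = 39306 - -227136 = 39306 + 227136 = 266442$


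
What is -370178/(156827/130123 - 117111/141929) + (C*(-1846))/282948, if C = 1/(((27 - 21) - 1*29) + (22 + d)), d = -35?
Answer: -17409446060521019825087/17875291303163160 ≈ -9.7394e+5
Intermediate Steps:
C = -1/36 (C = 1/(((27 - 21) - 1*29) + (22 - 35)) = 1/((6 - 29) - 13) = 1/(-23 - 13) = 1/(-36) = -1/36 ≈ -0.027778)
-370178/(156827/130123 - 117111/141929) + (C*(-1846))/282948 = -370178/(156827/130123 - 117111/141929) - 1/36*(-1846)/282948 = -370178/(156827*(1/130123) - 117111*1/141929) + (923/18)*(1/282948) = -370178/(156827/130123 - 117111/141929) + 923/5093064 = -370178/7019464630/18468227267 + 923/5093064 = -370178*18468227267/7019464630 + 923/5093064 = -3418265716621763/3509732315 + 923/5093064 = -17409446060521019825087/17875291303163160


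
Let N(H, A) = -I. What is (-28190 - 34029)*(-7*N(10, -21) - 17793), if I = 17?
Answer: 1099658606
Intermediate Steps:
N(H, A) = -17 (N(H, A) = -1*17 = -17)
(-28190 - 34029)*(-7*N(10, -21) - 17793) = (-28190 - 34029)*(-7*(-17) - 17793) = -62219*(119 - 17793) = -62219*(-17674) = 1099658606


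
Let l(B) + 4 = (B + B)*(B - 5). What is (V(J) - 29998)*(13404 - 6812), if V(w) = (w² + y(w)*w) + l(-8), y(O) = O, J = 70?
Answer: -131800448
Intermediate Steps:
l(B) = -4 + 2*B*(-5 + B) (l(B) = -4 + (B + B)*(B - 5) = -4 + (2*B)*(-5 + B) = -4 + 2*B*(-5 + B))
V(w) = 204 + 2*w² (V(w) = (w² + w*w) + (-4 - 10*(-8) + 2*(-8)²) = (w² + w²) + (-4 + 80 + 2*64) = 2*w² + (-4 + 80 + 128) = 2*w² + 204 = 204 + 2*w²)
(V(J) - 29998)*(13404 - 6812) = ((204 + 2*70²) - 29998)*(13404 - 6812) = ((204 + 2*4900) - 29998)*6592 = ((204 + 9800) - 29998)*6592 = (10004 - 29998)*6592 = -19994*6592 = -131800448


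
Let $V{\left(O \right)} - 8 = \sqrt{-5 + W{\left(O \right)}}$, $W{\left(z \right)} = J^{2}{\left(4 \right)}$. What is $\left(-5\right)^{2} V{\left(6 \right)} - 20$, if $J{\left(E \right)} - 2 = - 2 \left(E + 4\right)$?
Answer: $180 + 25 \sqrt{191} \approx 525.51$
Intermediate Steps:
$J{\left(E \right)} = -6 - 2 E$ ($J{\left(E \right)} = 2 - 2 \left(E + 4\right) = 2 - 2 \left(4 + E\right) = 2 - \left(8 + 2 E\right) = -6 - 2 E$)
$W{\left(z \right)} = 196$ ($W{\left(z \right)} = \left(-6 - 8\right)^{2} = \left(-14\right)^{2} = 196$)
$V{\left(O \right)} = 8 + \sqrt{191}$ ($V{\left(O \right)} = 8 + \sqrt{-5 + 196} = 8 + \sqrt{191}$)
$\left(-5\right)^{2} V{\left(6 \right)} - 20 = \left(-5\right)^{2} \left(8 + \sqrt{191}\right) - 20 = 25 \left(8 + \sqrt{191}\right) - 20 = \left(200 + 25 \sqrt{191}\right) - 20 = 180 + 25 \sqrt{191}$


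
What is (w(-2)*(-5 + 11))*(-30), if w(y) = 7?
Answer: -1260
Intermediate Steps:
(w(-2)*(-5 + 11))*(-30) = (7*(-5 + 11))*(-30) = (7*6)*(-30) = 42*(-30) = -1260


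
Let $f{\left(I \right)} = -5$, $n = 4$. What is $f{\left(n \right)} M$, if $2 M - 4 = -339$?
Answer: $\frac{1675}{2} \approx 837.5$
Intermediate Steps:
$M = - \frac{335}{2}$ ($M = 2 + \frac{1}{2} \left(-339\right) = 2 - \frac{339}{2} = - \frac{335}{2} \approx -167.5$)
$f{\left(n \right)} M = \left(-5\right) \left(- \frac{335}{2}\right) = \frac{1675}{2}$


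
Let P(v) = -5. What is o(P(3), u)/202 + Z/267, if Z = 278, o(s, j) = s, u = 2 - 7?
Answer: 54821/53934 ≈ 1.0164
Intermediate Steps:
u = -5
o(P(3), u)/202 + Z/267 = -5/202 + 278/267 = 54821/53934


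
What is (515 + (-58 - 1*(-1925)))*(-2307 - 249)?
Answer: -6088392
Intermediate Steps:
(515 + (-58 - 1*(-1925)))*(-2307 - 249) = (515 + (-58 + 1925))*(-2556) = (515 + 1867)*(-2556) = 2382*(-2556) = -6088392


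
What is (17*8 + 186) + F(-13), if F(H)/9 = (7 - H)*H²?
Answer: 30742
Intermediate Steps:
F(H) = 9*H²*(7 - H) (F(H) = 9*((7 - H)*H²) = 9*(H²*(7 - H)) = 9*H²*(7 - H))
(17*8 + 186) + F(-13) = (17*8 + 186) + 9*(-13)²*(7 - 1*(-13)) = (136 + 186) + 9*169*(7 + 13) = 322 + 9*169*20 = 322 + 30420 = 30742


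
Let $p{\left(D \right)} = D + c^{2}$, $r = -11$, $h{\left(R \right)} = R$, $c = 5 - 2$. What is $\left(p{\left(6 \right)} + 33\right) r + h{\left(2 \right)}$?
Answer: $-526$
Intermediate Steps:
$c = 3$ ($c = 5 - 2 = 3$)
$p{\left(D \right)} = 9 + D$ ($p{\left(D \right)} = D + 3^{2} = D + 9 = 9 + D$)
$\left(p{\left(6 \right)} + 33\right) r + h{\left(2 \right)} = \left(\left(9 + 6\right) + 33\right) \left(-11\right) + 2 = \left(15 + 33\right) \left(-11\right) + 2 = 48 \left(-11\right) + 2 = -528 + 2 = -526$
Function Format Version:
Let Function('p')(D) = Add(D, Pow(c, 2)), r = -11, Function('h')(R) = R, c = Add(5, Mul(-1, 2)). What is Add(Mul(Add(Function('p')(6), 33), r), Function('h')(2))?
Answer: -526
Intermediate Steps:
c = 3 (c = Add(5, -2) = 3)
Function('p')(D) = Add(9, D) (Function('p')(D) = Add(D, Pow(3, 2)) = Add(D, 9) = Add(9, D))
Add(Mul(Add(Function('p')(6), 33), r), Function('h')(2)) = Add(Mul(Add(Add(9, 6), 33), -11), 2) = Add(Mul(Add(15, 33), -11), 2) = Add(Mul(48, -11), 2) = Add(-528, 2) = -526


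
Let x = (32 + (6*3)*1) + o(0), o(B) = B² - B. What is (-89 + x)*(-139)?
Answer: 5421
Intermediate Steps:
x = 50 (x = (32 + (6*3)*1) + 0*(-1 + 0) = (32 + 18*1) + 0*(-1) = (32 + 18) + 0 = 50 + 0 = 50)
(-89 + x)*(-139) = (-89 + 50)*(-139) = -39*(-139) = 5421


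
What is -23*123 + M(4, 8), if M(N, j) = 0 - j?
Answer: -2837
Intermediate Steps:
M(N, j) = -j
-23*123 + M(4, 8) = -23*123 - 1*8 = -2829 - 8 = -2837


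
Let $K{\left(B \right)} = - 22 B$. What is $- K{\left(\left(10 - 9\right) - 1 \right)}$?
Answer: $0$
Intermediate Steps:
$- K{\left(\left(10 - 9\right) - 1 \right)} = - \left(-22\right) \left(\left(10 - 9\right) - 1\right) = - \left(-22\right) \left(1 - 1\right) = - \left(-22\right) 0 = \left(-1\right) 0 = 0$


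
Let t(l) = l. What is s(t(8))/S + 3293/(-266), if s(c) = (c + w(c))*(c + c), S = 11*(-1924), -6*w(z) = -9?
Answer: -17433371/1407406 ≈ -12.387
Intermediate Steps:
w(z) = 3/2 (w(z) = -⅙*(-9) = 3/2)
S = -21164
s(c) = 2*c*(3/2 + c) (s(c) = (c + 3/2)*(c + c) = (3/2 + c)*(2*c) = 2*c*(3/2 + c))
s(t(8))/S + 3293/(-266) = (8*(3 + 2*8))/(-21164) + 3293/(-266) = (8*(3 + 16))*(-1/21164) + 3293*(-1/266) = (8*19)*(-1/21164) - 3293/266 = 152*(-1/21164) - 3293/266 = -38/5291 - 3293/266 = -17433371/1407406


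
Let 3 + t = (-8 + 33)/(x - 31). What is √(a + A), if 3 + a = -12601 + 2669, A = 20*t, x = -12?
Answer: I*√18502255/43 ≈ 100.03*I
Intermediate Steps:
t = -154/43 (t = -3 + (-8 + 33)/(-12 - 31) = -3 + 25/(-43) = -3 + 25*(-1/43) = -3 - 25/43 = -154/43 ≈ -3.5814)
A = -3080/43 (A = 20*(-154/43) = -3080/43 ≈ -71.628)
a = -9935 (a = -3 + (-12601 + 2669) = -3 - 9932 = -9935)
√(a + A) = √(-9935 - 3080/43) = √(-430285/43) = I*√18502255/43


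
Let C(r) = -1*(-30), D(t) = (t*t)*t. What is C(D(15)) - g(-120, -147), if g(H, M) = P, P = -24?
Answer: 54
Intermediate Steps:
D(t) = t³ (D(t) = t²*t = t³)
g(H, M) = -24
C(r) = 30
C(D(15)) - g(-120, -147) = 30 - 1*(-24) = 30 + 24 = 54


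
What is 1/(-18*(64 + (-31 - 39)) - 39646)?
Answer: -1/39538 ≈ -2.5292e-5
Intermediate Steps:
1/(-18*(64 + (-31 - 39)) - 39646) = 1/(-18*(64 - 70) - 39646) = 1/(-18*(-6) - 39646) = 1/(108 - 39646) = 1/(-39538) = -1/39538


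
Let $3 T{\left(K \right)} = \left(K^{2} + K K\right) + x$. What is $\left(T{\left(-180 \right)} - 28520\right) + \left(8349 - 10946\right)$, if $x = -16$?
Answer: $- \frac{28567}{3} \approx -9522.3$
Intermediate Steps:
$T{\left(K \right)} = - \frac{16}{3} + \frac{2 K^{2}}{3}$ ($T{\left(K \right)} = \frac{\left(K^{2} + K K\right) - 16}{3} = \frac{\left(K^{2} + K^{2}\right) - 16}{3} = \frac{2 K^{2} - 16}{3} = \frac{-16 + 2 K^{2}}{3} = - \frac{16}{3} + \frac{2 K^{2}}{3}$)
$\left(T{\left(-180 \right)} - 28520\right) + \left(8349 - 10946\right) = \left(\left(- \frac{16}{3} + \frac{2 \left(-180\right)^{2}}{3}\right) - 28520\right) + \left(8349 - 10946\right) = \left(\left(- \frac{16}{3} + \frac{2}{3} \cdot 32400\right) - 28520\right) - 2597 = \left(\left(- \frac{16}{3} + 21600\right) - 28520\right) - 2597 = \left(\frac{64784}{3} - 28520\right) - 2597 = - \frac{20776}{3} - 2597 = - \frac{28567}{3}$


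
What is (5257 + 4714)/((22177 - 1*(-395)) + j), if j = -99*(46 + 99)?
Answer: 9971/8217 ≈ 1.2135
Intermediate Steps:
j = -14355 (j = -99*145 = -14355)
(5257 + 4714)/((22177 - 1*(-395)) + j) = (5257 + 4714)/((22177 - 1*(-395)) - 14355) = 9971/((22177 + 395) - 14355) = 9971/(22572 - 14355) = 9971/8217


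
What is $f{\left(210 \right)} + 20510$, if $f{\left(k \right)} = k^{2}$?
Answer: $64610$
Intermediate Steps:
$f{\left(210 \right)} + 20510 = 210^{2} + 20510 = 44100 + 20510 = 64610$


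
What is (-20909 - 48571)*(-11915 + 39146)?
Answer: -1892009880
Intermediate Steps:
(-20909 - 48571)*(-11915 + 39146) = -69480*27231 = -1892009880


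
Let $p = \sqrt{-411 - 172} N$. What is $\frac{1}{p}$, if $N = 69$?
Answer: $- \frac{i \sqrt{583}}{40227} \approx - 0.00060023 i$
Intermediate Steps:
$p = 69 i \sqrt{583}$ ($p = \sqrt{-411 - 172} \cdot 69 = \sqrt{-583} \cdot 69 = i \sqrt{583} \cdot 69 = 69 i \sqrt{583} \approx 1666.0 i$)
$\frac{1}{p} = \frac{1}{69 i \sqrt{583}} = - \frac{i \sqrt{583}}{40227}$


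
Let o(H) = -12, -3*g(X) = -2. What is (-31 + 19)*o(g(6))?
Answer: 144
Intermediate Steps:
g(X) = ⅔ (g(X) = -⅓*(-2) = ⅔)
(-31 + 19)*o(g(6)) = (-31 + 19)*(-12) = -12*(-12) = 144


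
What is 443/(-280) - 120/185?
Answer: -23111/10360 ≈ -2.2308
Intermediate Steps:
443/(-280) - 120/185 = 443*(-1/280) - 120*1/185 = -443/280 - 24/37 = -23111/10360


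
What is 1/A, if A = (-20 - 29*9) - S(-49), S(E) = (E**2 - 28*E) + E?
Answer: -1/4005 ≈ -0.00024969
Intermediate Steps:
S(E) = E**2 - 27*E
A = -4005 (A = (-20 - 29*9) - (-49)*(-27 - 49) = (-20 - 261) - (-49)*(-76) = -281 - 1*3724 = -281 - 3724 = -4005)
1/A = 1/(-4005) = -1/4005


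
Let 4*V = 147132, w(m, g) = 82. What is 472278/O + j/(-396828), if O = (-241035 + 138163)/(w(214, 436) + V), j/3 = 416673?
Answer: -47979956830887/283489514 ≈ -1.6925e+5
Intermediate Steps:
j = 1250019 (j = 3*416673 = 1250019)
V = 36783 (V = (1/4)*147132 = 36783)
O = -102872/36865 (O = (-241035 + 138163)/(82 + 36783) = -102872/36865 ≈ -2.7905)
472278/O + j/(-396828) = 472278/(-102872/36865) + 1250019/(-396828) = 472278*(-36865/102872) + 1250019*(-1/396828) = -8705264235/51436 - 138891/44092 = -47979956830887/283489514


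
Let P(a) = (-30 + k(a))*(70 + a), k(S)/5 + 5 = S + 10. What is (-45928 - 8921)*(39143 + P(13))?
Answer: -2420102427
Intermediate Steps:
k(S) = 25 + 5*S (k(S) = -25 + 5*(S + 10) = -25 + 5*(10 + S) = -25 + (50 + 5*S) = 25 + 5*S)
P(a) = (-5 + 5*a)*(70 + a) (P(a) = (-30 + (25 + 5*a))*(70 + a) = (-5 + 5*a)*(70 + a))
(-45928 - 8921)*(39143 + P(13)) = (-45928 - 8921)*(39143 + (-350 + 5*13² + 345*13)) = -54849*(39143 + (-350 + 5*169 + 4485)) = -54849*(39143 + (-350 + 845 + 4485)) = -54849*(39143 + 4980) = -54849*44123 = -2420102427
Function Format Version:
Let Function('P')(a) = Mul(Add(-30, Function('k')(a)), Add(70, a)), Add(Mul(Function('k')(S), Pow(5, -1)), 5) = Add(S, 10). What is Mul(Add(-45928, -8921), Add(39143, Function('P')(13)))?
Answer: -2420102427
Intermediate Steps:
Function('k')(S) = Add(25, Mul(5, S)) (Function('k')(S) = Add(-25, Mul(5, Add(S, 10))) = Add(-25, Mul(5, Add(10, S))) = Add(-25, Add(50, Mul(5, S))) = Add(25, Mul(5, S)))
Function('P')(a) = Mul(Add(-5, Mul(5, a)), Add(70, a)) (Function('P')(a) = Mul(Add(-30, Add(25, Mul(5, a))), Add(70, a)) = Mul(Add(-5, Mul(5, a)), Add(70, a)))
Mul(Add(-45928, -8921), Add(39143, Function('P')(13))) = Mul(Add(-45928, -8921), Add(39143, Add(-350, Mul(5, Pow(13, 2)), Mul(345, 13)))) = Mul(-54849, Add(39143, Add(-350, Mul(5, 169), 4485))) = Mul(-54849, Add(39143, Add(-350, 845, 4485))) = Mul(-54849, Add(39143, 4980)) = Mul(-54849, 44123) = -2420102427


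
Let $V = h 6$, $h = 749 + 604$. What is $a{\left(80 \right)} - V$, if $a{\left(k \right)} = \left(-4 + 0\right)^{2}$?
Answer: $-8102$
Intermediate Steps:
$h = 1353$
$V = 8118$ ($V = 1353 \cdot 6 = 8118$)
$a{\left(k \right)} = 16$ ($a{\left(k \right)} = \left(-4\right)^{2} = 16$)
$a{\left(80 \right)} - V = 16 - 8118 = -8102$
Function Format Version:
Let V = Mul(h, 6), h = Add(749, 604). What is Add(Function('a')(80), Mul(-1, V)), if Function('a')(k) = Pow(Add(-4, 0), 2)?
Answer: -8102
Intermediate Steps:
h = 1353
V = 8118 (V = Mul(1353, 6) = 8118)
Function('a')(k) = 16 (Function('a')(k) = Pow(-4, 2) = 16)
Add(Function('a')(80), Mul(-1, V)) = Add(16, Mul(-1, 8118)) = Add(16, -8118) = -8102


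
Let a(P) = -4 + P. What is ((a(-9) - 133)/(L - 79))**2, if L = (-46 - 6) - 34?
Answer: 21316/27225 ≈ 0.78296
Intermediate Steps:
L = -86 (L = -52 - 34 = -86)
((a(-9) - 133)/(L - 79))**2 = (((-4 - 9) - 133)/(-86 - 79))**2 = ((-13 - 133)/(-165))**2 = (-146*(-1/165))**2 = (146/165)**2 = 21316/27225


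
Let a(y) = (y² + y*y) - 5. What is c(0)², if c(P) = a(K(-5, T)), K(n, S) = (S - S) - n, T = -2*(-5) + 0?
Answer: 2025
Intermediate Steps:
T = 10 (T = 10 + 0 = 10)
K(n, S) = -n (K(n, S) = 0 - n = -n)
a(y) = -5 + 2*y² (a(y) = (y² + y²) - 5 = 2*y² - 5 = -5 + 2*y²)
c(P) = 45 (c(P) = -5 + 2*(-1*(-5))² = -5 + 2*5² = -5 + 2*25 = -5 + 50 = 45)
c(0)² = 45² = 2025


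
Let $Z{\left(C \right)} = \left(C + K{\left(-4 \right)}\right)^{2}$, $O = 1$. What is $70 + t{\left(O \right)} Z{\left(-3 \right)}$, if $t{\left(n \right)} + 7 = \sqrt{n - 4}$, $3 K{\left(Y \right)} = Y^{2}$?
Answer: $\frac{287}{9} + \frac{49 i \sqrt{3}}{9} \approx 31.889 + 9.4301 i$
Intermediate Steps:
$K{\left(Y \right)} = \frac{Y^{2}}{3}$
$t{\left(n \right)} = -7 + \sqrt{-4 + n}$ ($t{\left(n \right)} = -7 + \sqrt{n - 4} = -7 + \sqrt{-4 + n}$)
$Z{\left(C \right)} = \left(\frac{16}{3} + C\right)^{2}$ ($Z{\left(C \right)} = \left(C + \frac{\left(-4\right)^{2}}{3}\right)^{2} = \left(C + \frac{1}{3} \cdot 16\right)^{2} = \left(C + \frac{16}{3}\right)^{2} = \left(\frac{16}{3} + C\right)^{2}$)
$70 + t{\left(O \right)} Z{\left(-3 \right)} = 70 + \left(-7 + \sqrt{-4 + 1}\right) \frac{\left(16 + 3 \left(-3\right)\right)^{2}}{9} = 70 + \left(-7 + \sqrt{-3}\right) \frac{\left(16 - 9\right)^{2}}{9} = 70 + \left(-7 + i \sqrt{3}\right) \frac{7^{2}}{9} = 70 + \left(-7 + i \sqrt{3}\right) \frac{1}{9} \cdot 49 = 70 + \left(-7 + i \sqrt{3}\right) \frac{49}{9} = 70 - \left(\frac{343}{9} - \frac{49 i \sqrt{3}}{9}\right) = \frac{287}{9} + \frac{49 i \sqrt{3}}{9}$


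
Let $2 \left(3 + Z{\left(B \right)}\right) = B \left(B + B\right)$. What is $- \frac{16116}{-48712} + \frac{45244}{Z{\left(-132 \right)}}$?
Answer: $\frac{621170641}{212152938} \approx 2.9279$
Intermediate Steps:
$Z{\left(B \right)} = -3 + B^{2}$ ($Z{\left(B \right)} = -3 + \frac{B \left(B + B\right)}{2} = -3 + \frac{B 2 B}{2} = -3 + \frac{2 B^{2}}{2} = -3 + B^{2}$)
$- \frac{16116}{-48712} + \frac{45244}{Z{\left(-132 \right)}} = - \frac{16116}{-48712} + \frac{45244}{-3 + \left(-132\right)^{2}} = \left(-16116\right) \left(- \frac{1}{48712}\right) + \frac{45244}{-3 + 17424} = \frac{4029}{12178} + \frac{45244}{17421} = \frac{621170641}{212152938}$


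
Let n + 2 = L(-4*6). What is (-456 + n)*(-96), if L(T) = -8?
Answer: 44736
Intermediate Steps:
n = -10 (n = -2 - 8 = -10)
(-456 + n)*(-96) = (-456 - 10)*(-96) = -466*(-96) = 44736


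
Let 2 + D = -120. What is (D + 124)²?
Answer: 4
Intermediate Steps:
D = -122 (D = -2 - 120 = -122)
(D + 124)² = (-122 + 124)² = 2² = 4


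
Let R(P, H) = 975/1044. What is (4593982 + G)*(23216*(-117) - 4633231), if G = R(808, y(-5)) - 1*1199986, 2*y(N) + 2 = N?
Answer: -8680578345416299/348 ≈ -2.4944e+13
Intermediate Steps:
y(N) = -1 + N/2
R(P, H) = 325/348 (R(P, H) = 975*(1/1044) = 325/348)
G = -417594803/348 (G = 325/348 - 1*1199986 = 325/348 - 1199986 = -417594803/348 ≈ -1.2000e+6)
(4593982 + G)*(23216*(-117) - 4633231) = (4593982 - 417594803/348)*(23216*(-117) - 4633231) = 1181110933*(-2716272 - 4633231)/348 = (1181110933/348)*(-7349503) = -8680578345416299/348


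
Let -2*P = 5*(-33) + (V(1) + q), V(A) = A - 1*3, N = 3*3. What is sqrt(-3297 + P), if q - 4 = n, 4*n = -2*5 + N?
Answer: I*sqrt(51446)/4 ≈ 56.704*I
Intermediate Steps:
N = 9
V(A) = -3 + A (V(A) = A - 3 = -3 + A)
n = -1/4 (n = (-2*5 + 9)/4 = (-10 + 9)/4 = (1/4)*(-1) = -1/4 ≈ -0.25000)
q = 15/4 (q = 4 - 1/4 = 15/4 ≈ 3.7500)
P = 653/8 (P = -(5*(-33) + ((-3 + 1) + 15/4))/2 = -(-165 + (-2 + 15/4))/2 = -(-165 + 7/4)/2 = -1/2*(-653/4) = 653/8 ≈ 81.625)
sqrt(-3297 + P) = sqrt(-3297 + 653/8) = sqrt(-25723/8) = I*sqrt(51446)/4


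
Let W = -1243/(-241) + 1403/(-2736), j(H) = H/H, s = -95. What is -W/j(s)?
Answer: -3062725/659376 ≈ -4.6449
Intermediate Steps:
j(H) = 1
W = 3062725/659376 (W = -1243*(-1/241) + 1403*(-1/2736) = 1243/241 - 1403/2736 = 3062725/659376 ≈ 4.6449)
-W/j(s) = -3062725/(659376*1) = -3062725/659376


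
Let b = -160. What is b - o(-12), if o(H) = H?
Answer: -148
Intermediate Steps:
b - o(-12) = -160 - 1*(-12) = -160 + 12 = -148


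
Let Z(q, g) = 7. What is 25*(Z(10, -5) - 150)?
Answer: -3575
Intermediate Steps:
25*(Z(10, -5) - 150) = 25*(7 - 150) = 25*(-143) = -3575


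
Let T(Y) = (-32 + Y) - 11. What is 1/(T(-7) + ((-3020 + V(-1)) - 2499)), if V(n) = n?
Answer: -1/5570 ≈ -0.00017953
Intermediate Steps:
T(Y) = -43 + Y
1/(T(-7) + ((-3020 + V(-1)) - 2499)) = 1/((-43 - 7) + ((-3020 - 1) - 2499)) = 1/(-50 + (-3021 - 2499)) = 1/(-50 - 5520) = 1/(-5570) = -1/5570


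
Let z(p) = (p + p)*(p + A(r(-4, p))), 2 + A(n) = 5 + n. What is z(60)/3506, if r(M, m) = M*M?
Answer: 4740/1753 ≈ 2.7039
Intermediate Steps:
r(M, m) = M²
A(n) = 3 + n (A(n) = -2 + (5 + n) = 3 + n)
z(p) = 2*p*(19 + p) (z(p) = (p + p)*(p + (3 + (-4)²)) = (2*p)*(p + (3 + 16)) = (2*p)*(p + 19) = (2*p)*(19 + p) = 2*p*(19 + p))
z(60)/3506 = (2*60*(19 + 60))/3506 = (2*60*79)*(1/3506) = 9480*(1/3506) = 4740/1753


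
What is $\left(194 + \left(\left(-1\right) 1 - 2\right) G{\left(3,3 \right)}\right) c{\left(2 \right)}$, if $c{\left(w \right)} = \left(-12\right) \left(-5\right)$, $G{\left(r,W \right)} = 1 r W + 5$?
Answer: $9120$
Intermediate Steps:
$G{\left(r,W \right)} = 5 + W r$ ($G{\left(r,W \right)} = r W + 5 = W r + 5 = 5 + W r$)
$c{\left(w \right)} = 60$
$\left(194 + \left(\left(-1\right) 1 - 2\right) G{\left(3,3 \right)}\right) c{\left(2 \right)} = \left(194 + \left(\left(-1\right) 1 - 2\right) \left(5 + 3 \cdot 3\right)\right) 60 = \left(194 + \left(-1 - 2\right) \left(5 + 9\right)\right) 60 = \left(194 - 42\right) 60 = 152 \cdot 60 = 9120$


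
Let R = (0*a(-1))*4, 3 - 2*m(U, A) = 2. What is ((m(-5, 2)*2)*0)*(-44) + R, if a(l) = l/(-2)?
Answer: 0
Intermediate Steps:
m(U, A) = 1/2 (m(U, A) = 3/2 - 1/2*2 = 3/2 - 1 = 1/2)
a(l) = -l/2 (a(l) = l*(-1/2) = -l/2)
R = 0 (R = (0*(-1/2*(-1)))*4 = (0*(1/2))*4 = 0*4 = 0)
((m(-5, 2)*2)*0)*(-44) + R = (((1/2)*2)*0)*(-44) + 0 = (1*0)*(-44) + 0 = 0*(-44) + 0 = 0 + 0 = 0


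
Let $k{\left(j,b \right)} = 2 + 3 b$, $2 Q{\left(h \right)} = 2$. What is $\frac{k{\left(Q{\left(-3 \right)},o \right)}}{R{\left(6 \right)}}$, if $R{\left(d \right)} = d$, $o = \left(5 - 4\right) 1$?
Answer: $\frac{5}{6} \approx 0.83333$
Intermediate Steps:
$o = 1$ ($o = 1 \cdot 1 = 1$)
$Q{\left(h \right)} = 1$ ($Q{\left(h \right)} = \frac{1}{2} \cdot 2 = 1$)
$\frac{k{\left(Q{\left(-3 \right)},o \right)}}{R{\left(6 \right)}} = \frac{2 + 3 \cdot 1}{6} = \left(2 + 3\right) \frac{1}{6} = 5 \cdot \frac{1}{6} = \frac{5}{6}$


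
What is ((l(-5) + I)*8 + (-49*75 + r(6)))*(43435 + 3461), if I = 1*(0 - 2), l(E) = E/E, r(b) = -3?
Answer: -172858656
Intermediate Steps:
l(E) = 1
I = -2 (I = 1*(-2) = -2)
((l(-5) + I)*8 + (-49*75 + r(6)))*(43435 + 3461) = ((1 - 2)*8 + (-49*75 - 3))*(43435 + 3461) = (-1*8 + (-3675 - 3))*46896 = (-8 - 3678)*46896 = -3686*46896 = -172858656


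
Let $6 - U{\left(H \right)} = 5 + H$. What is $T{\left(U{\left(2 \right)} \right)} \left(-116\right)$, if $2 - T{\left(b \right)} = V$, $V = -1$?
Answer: $-348$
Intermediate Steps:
$U{\left(H \right)} = 1 - H$ ($U{\left(H \right)} = 6 - \left(5 + H\right) = 1 - H$)
$T{\left(b \right)} = 3$ ($T{\left(b \right)} = 2 - -1 = 2 + 1 = 3$)
$T{\left(U{\left(2 \right)} \right)} \left(-116\right) = 3 \left(-116\right) = -348$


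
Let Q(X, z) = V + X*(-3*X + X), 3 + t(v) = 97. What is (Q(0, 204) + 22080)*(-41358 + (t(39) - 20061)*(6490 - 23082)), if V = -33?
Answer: 7303093133982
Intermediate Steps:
t(v) = 94 (t(v) = -3 + 97 = 94)
Q(X, z) = -33 - 2*X**2 (Q(X, z) = -33 + X*(-3*X + X) = -33 + X*(-2*X) = -33 - 2*X**2)
(Q(0, 204) + 22080)*(-41358 + (t(39) - 20061)*(6490 - 23082)) = ((-33 - 2*0**2) + 22080)*(-41358 + (94 - 20061)*(6490 - 23082)) = ((-33 - 2*0) + 22080)*(-41358 - 19967*(-16592)) = ((-33 + 0) + 22080)*(-41358 + 331292464) = (-33 + 22080)*331251106 = 22047*331251106 = 7303093133982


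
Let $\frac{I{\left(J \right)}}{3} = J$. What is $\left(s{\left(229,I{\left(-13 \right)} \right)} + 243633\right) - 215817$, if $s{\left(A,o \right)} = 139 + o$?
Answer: $27916$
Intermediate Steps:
$I{\left(J \right)} = 3 J$
$\left(s{\left(229,I{\left(-13 \right)} \right)} + 243633\right) - 215817 = \left(\left(139 + 3 \left(-13\right)\right) + 243633\right) - 215817 = \left(\left(139 - 39\right) + 243633\right) - 215817 = \left(100 + 243633\right) - 215817 = 243733 - 215817 = 27916$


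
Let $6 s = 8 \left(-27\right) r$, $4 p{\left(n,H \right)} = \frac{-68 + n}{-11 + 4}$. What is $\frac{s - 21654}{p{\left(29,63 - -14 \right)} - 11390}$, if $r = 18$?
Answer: $\frac{624456}{318881} \approx 1.9583$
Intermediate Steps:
$p{\left(n,H \right)} = \frac{17}{7} - \frac{n}{28}$ ($p{\left(n,H \right)} = \frac{\left(-68 + n\right) \frac{1}{-11 + 4}}{4} = \frac{\left(-68 + n\right) \frac{1}{-7}}{4} = \frac{\left(-68 + n\right) \left(- \frac{1}{7}\right)}{4} = \frac{\frac{68}{7} - \frac{n}{7}}{4} = \frac{17}{7} - \frac{n}{28}$)
$s = -648$ ($s = \frac{8 \left(-27\right) 18}{6} = \frac{\left(-216\right) 18}{6} = \frac{1}{6} \left(-3888\right) = -648$)
$\frac{s - 21654}{p{\left(29,63 - -14 \right)} - 11390} = \frac{-648 - 21654}{\left(\frac{17}{7} - \frac{29}{28}\right) - 11390} = - \frac{22302}{\left(\frac{17}{7} - \frac{29}{28}\right) - 11390} = - \frac{22302}{\frac{39}{28} - 11390} = - \frac{22302}{- \frac{318881}{28}} = \left(-22302\right) \left(- \frac{28}{318881}\right) = \frac{624456}{318881}$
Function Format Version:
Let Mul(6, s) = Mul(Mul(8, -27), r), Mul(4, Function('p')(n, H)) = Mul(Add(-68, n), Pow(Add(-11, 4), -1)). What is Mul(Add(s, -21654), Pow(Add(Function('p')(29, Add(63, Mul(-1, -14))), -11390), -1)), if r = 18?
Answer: Rational(624456, 318881) ≈ 1.9583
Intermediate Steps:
Function('p')(n, H) = Add(Rational(17, 7), Mul(Rational(-1, 28), n)) (Function('p')(n, H) = Mul(Rational(1, 4), Mul(Add(-68, n), Pow(Add(-11, 4), -1))) = Mul(Rational(1, 4), Mul(Add(-68, n), Pow(-7, -1))) = Mul(Rational(1, 4), Mul(Add(-68, n), Rational(-1, 7))) = Mul(Rational(1, 4), Add(Rational(68, 7), Mul(Rational(-1, 7), n))) = Add(Rational(17, 7), Mul(Rational(-1, 28), n)))
s = -648 (s = Mul(Rational(1, 6), Mul(Mul(8, -27), 18)) = Mul(Rational(1, 6), Mul(-216, 18)) = Mul(Rational(1, 6), -3888) = -648)
Mul(Add(s, -21654), Pow(Add(Function('p')(29, Add(63, Mul(-1, -14))), -11390), -1)) = Mul(Add(-648, -21654), Pow(Add(Add(Rational(17, 7), Mul(Rational(-1, 28), 29)), -11390), -1)) = Mul(-22302, Pow(Add(Add(Rational(17, 7), Rational(-29, 28)), -11390), -1)) = Mul(-22302, Pow(Add(Rational(39, 28), -11390), -1)) = Mul(-22302, Pow(Rational(-318881, 28), -1)) = Mul(-22302, Rational(-28, 318881)) = Rational(624456, 318881)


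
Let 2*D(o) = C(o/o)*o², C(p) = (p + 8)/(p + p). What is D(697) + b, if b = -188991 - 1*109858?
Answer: 3176885/4 ≈ 7.9422e+5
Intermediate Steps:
b = -298849 (b = -188991 - 109858 = -298849)
C(p) = (8 + p)/(2*p) (C(p) = (8 + p)/((2*p)) = (8 + p)*(1/(2*p)) = (8 + p)/(2*p))
D(o) = 9*o²/4 (D(o) = (((8 + o/o)/(2*((o/o))))*o²)/2 = (((½)*(8 + 1)/1)*o²)/2 = (((½)*1*9)*o²)/2 = (9*o²/2)/2 = 9*o²/4)
D(697) + b = (9/4)*697² - 298849 = (9/4)*485809 - 298849 = 4372281/4 - 298849 = 3176885/4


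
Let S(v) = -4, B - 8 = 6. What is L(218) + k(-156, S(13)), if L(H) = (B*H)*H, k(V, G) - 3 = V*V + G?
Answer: 689671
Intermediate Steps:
B = 14 (B = 8 + 6 = 14)
k(V, G) = 3 + G + V² (k(V, G) = 3 + (V*V + G) = 3 + (V² + G) = 3 + (G + V²) = 3 + G + V²)
L(H) = 14*H² (L(H) = (14*H)*H = 14*H²)
L(218) + k(-156, S(13)) = 14*218² + (3 - 4 + (-156)²) = 14*47524 + (3 - 4 + 24336) = 665336 + 24335 = 689671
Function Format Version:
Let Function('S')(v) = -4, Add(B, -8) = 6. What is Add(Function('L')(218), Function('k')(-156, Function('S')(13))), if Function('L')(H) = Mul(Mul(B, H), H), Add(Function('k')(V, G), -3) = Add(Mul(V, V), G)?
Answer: 689671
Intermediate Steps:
B = 14 (B = Add(8, 6) = 14)
Function('k')(V, G) = Add(3, G, Pow(V, 2)) (Function('k')(V, G) = Add(3, Add(Mul(V, V), G)) = Add(3, Add(Pow(V, 2), G)) = Add(3, Add(G, Pow(V, 2))) = Add(3, G, Pow(V, 2)))
Function('L')(H) = Mul(14, Pow(H, 2)) (Function('L')(H) = Mul(Mul(14, H), H) = Mul(14, Pow(H, 2)))
Add(Function('L')(218), Function('k')(-156, Function('S')(13))) = Add(Mul(14, Pow(218, 2)), Add(3, -4, Pow(-156, 2))) = Add(Mul(14, 47524), Add(3, -4, 24336)) = Add(665336, 24335) = 689671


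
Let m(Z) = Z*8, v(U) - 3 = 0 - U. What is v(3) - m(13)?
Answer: -104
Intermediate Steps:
v(U) = 3 - U (v(U) = 3 + (0 - U) = 3 - U)
m(Z) = 8*Z
v(3) - m(13) = (3 - 1*3) - 8*13 = (3 - 3) - 1*104 = 0 - 104 = -104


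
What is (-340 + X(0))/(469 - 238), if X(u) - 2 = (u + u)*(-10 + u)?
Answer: -338/231 ≈ -1.4632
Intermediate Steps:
X(u) = 2 + 2*u*(-10 + u) (X(u) = 2 + (u + u)*(-10 + u) = 2 + (2*u)*(-10 + u) = 2 + 2*u*(-10 + u))
(-340 + X(0))/(469 - 238) = (-340 + (2 - 20*0 + 2*0**2))/(469 - 238) = (-340 + (2 + 0 + 2*0))/231 = (-340 + (2 + 0 + 0))*(1/231) = (-340 + 2)*(1/231) = -338*1/231 = -338/231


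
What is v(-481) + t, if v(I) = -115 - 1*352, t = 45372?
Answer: 44905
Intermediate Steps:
v(I) = -467 (v(I) = -115 - 352 = -467)
v(-481) + t = -467 + 45372 = 44905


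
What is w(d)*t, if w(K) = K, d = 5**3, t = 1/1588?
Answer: 125/1588 ≈ 0.078715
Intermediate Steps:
t = 1/1588 ≈ 0.00062972
d = 125
w(d)*t = 125*(1/1588) = 125/1588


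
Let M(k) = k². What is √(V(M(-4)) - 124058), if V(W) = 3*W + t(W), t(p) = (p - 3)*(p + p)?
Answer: I*√123594 ≈ 351.56*I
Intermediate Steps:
t(p) = 2*p*(-3 + p) (t(p) = (-3 + p)*(2*p) = 2*p*(-3 + p))
V(W) = 3*W + 2*W*(-3 + W)
√(V(M(-4)) - 124058) = √((-4)²*(-3 + 2*(-4)²) - 124058) = √(16*(-3 + 2*16) - 124058) = √(16*(-3 + 32) - 124058) = √(16*29 - 124058) = √(464 - 124058) = √(-123594) = I*√123594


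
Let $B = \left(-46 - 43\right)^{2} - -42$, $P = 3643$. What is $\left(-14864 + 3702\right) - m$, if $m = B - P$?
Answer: $-15482$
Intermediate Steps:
$B = 7963$ ($B = \left(-89\right)^{2} + 42 = 7921 + 42 = 7963$)
$m = 4320$ ($m = 7963 - 3643 = 4320$)
$\left(-14864 + 3702\right) - m = \left(-14864 + 3702\right) - 4320 = -11162 - 4320 = -15482$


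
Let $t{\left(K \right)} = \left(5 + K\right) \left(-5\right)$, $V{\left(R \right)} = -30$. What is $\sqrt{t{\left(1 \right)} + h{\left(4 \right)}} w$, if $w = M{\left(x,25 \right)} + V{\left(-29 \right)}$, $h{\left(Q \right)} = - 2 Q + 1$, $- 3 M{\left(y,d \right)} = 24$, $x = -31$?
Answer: $- 38 i \sqrt{37} \approx - 231.15 i$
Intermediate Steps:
$M{\left(y,d \right)} = -8$ ($M{\left(y,d \right)} = \left(- \frac{1}{3}\right) 24 = -8$)
$t{\left(K \right)} = -25 - 5 K$
$h{\left(Q \right)} = 1 - 2 Q$
$w = -38$ ($w = -8 - 30 = -38$)
$\sqrt{t{\left(1 \right)} + h{\left(4 \right)}} w = \sqrt{\left(-25 - 5\right) + \left(1 - 8\right)} \left(-38\right) = \sqrt{-30 - 7} \left(-38\right) = \sqrt{-37} \left(-38\right) = i \sqrt{37} \left(-38\right) = - 38 i \sqrt{37}$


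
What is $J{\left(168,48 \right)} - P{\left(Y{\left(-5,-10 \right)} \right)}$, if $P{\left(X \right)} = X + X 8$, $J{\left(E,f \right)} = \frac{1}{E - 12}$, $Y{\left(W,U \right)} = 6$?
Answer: $- \frac{8423}{156} \approx -53.994$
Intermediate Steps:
$J{\left(E,f \right)} = \frac{1}{-12 + E}$
$P{\left(X \right)} = 9 X$ ($P{\left(X \right)} = X + 8 X = 9 X$)
$J{\left(168,48 \right)} - P{\left(Y{\left(-5,-10 \right)} \right)} = \frac{1}{-12 + 168} - 9 \cdot 6 = \frac{1}{156} - 54 = - \frac{8423}{156}$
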